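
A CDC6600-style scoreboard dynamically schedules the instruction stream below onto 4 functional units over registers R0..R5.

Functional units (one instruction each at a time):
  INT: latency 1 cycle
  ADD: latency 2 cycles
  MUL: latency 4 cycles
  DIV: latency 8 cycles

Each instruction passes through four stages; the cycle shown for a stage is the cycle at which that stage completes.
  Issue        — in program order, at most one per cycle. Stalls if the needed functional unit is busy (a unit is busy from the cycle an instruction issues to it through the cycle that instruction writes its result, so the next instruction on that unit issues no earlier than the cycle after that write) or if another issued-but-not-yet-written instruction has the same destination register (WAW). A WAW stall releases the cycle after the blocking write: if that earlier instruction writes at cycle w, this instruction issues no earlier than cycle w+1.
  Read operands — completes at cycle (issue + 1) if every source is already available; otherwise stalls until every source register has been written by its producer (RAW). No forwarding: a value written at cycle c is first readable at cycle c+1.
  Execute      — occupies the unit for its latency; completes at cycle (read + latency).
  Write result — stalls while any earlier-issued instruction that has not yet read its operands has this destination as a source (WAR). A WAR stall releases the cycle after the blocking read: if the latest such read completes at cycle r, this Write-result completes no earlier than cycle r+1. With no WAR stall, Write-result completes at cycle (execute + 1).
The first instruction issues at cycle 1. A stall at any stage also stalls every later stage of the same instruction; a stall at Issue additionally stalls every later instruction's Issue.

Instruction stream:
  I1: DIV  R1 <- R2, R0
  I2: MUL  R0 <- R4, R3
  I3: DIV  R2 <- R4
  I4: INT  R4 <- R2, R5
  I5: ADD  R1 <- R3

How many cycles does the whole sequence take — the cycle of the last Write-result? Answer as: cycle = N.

I1 -> (1, 2, 10, 11)
I2 -> (2, 3, 7, 8)
I3 -> (12, 13, 21, 22)  // struct: DIV busy until I1 writes@11
I4 -> (13, 23, 24, 25)  // RAW R2: wait I3 write@22
I5 -> (14, 15, 17, 18)

cycle = 25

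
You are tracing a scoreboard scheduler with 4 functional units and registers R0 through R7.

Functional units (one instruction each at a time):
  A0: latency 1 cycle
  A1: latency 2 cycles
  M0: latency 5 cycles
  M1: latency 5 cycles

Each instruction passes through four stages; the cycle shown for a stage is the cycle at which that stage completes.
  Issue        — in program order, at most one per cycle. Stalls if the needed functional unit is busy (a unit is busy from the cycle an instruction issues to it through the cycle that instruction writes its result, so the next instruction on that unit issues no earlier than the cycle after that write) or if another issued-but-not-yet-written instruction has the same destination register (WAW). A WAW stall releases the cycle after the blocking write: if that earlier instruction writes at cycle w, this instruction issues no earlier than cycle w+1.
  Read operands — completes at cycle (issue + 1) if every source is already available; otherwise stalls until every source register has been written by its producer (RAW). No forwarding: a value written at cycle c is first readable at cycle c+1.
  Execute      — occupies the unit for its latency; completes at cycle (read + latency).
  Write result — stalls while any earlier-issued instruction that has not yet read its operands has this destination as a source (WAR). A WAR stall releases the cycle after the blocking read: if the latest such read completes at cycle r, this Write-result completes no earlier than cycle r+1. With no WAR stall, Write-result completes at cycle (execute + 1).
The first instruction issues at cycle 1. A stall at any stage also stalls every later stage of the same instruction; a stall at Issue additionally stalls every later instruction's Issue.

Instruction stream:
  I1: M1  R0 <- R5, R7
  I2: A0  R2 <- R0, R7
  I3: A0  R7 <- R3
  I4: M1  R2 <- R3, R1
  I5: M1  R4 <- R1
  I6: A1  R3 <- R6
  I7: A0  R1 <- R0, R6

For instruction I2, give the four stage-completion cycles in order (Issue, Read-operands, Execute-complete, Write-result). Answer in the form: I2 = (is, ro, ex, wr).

I1: IS=1 RO=2 EX=7 WR=8
I2: IS=2 RO=9 EX=10 WR=11  [RAW R0: wait I1 write@8]
I3: IS=12 RO=13 EX=14 WR=15  [struct: A0 busy until I2 writes@11]
I4: IS=13 RO=14 EX=19 WR=20
I5: IS=21 RO=22 EX=27 WR=28  [struct: M1 busy until I4 writes@20]
I6: IS=22 RO=23 EX=25 WR=26
I7: IS=23 RO=24 EX=25 WR=26

I2 = (2, 9, 10, 11)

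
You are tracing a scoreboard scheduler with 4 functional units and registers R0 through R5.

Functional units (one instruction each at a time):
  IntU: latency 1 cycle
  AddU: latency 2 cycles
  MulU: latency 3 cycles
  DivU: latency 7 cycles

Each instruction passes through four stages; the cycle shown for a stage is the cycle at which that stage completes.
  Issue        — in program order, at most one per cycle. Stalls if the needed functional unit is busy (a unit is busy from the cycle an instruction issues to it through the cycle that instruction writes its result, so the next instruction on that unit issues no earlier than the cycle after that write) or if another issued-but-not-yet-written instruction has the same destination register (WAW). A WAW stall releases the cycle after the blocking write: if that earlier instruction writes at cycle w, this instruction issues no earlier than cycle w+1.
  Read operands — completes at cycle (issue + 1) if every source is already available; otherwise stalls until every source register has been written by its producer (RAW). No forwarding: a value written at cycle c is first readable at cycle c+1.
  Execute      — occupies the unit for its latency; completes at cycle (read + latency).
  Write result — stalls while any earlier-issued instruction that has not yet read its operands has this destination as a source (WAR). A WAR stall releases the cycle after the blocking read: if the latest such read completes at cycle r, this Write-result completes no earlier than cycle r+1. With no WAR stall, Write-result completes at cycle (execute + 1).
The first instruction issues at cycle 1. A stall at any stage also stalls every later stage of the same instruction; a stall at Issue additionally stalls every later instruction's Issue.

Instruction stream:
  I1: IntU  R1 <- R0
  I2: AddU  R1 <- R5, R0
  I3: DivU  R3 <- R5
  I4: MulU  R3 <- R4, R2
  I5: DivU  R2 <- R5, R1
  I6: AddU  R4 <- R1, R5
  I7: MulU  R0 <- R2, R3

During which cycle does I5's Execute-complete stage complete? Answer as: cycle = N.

I1  is:1  ro:2  ex:3  wr:4
I2  is:5  ro:6  ex:8  wr:9  — WAW R1: wait I1 write@4
I3  is:6  ro:7  ex:14  wr:15
I4  is:16  ro:17  ex:20  wr:21  — WAW R3: wait I3 write@15
I5  is:17  ro:18  ex:25  wr:26
I6  is:18  ro:19  ex:21  wr:22
I7  is:22  ro:27  ex:30  wr:31  — struct: MulU busy until I4 writes@21, RAW R2: wait I5 write@26

cycle = 25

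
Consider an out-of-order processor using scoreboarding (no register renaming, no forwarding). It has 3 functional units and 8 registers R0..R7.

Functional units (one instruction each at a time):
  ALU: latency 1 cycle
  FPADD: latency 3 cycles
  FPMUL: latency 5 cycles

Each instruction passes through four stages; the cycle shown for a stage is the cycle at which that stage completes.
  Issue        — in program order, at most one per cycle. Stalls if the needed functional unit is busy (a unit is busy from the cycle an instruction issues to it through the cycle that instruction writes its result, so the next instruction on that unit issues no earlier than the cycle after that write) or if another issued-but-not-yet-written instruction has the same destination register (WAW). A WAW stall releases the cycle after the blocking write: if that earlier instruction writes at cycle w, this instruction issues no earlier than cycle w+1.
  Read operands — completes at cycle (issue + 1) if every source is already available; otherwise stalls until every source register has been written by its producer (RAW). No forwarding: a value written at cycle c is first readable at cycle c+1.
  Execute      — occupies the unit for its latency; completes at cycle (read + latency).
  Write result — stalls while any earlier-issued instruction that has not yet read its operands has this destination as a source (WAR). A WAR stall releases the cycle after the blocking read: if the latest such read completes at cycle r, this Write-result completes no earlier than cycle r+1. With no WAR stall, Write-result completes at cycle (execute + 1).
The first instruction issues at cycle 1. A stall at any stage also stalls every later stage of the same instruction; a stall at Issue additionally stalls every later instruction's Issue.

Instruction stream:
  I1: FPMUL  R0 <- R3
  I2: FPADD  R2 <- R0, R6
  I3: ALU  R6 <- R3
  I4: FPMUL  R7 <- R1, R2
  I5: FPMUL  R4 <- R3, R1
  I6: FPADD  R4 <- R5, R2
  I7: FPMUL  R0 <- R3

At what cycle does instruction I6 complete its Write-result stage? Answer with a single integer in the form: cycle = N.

  I1 | 1 | 2 | 7 | 8
  I2 | 2 | 9 | 12 | 13   RAW R0: wait I1 write@8
  I3 | 3 | 4 | 5 | 10   WAR R6: wait I2 read@9
  I4 | 9 | 14 | 19 | 20   struct: FPMUL busy until I1 writes@8 · RAW R2: wait I2 write@13
  I5 | 21 | 22 | 27 | 28   struct: FPMUL busy until I4 writes@20
  I6 | 29 | 30 | 33 | 34   WAW R4: wait I5 write@28
  I7 | 30 | 31 | 36 | 37

cycle = 34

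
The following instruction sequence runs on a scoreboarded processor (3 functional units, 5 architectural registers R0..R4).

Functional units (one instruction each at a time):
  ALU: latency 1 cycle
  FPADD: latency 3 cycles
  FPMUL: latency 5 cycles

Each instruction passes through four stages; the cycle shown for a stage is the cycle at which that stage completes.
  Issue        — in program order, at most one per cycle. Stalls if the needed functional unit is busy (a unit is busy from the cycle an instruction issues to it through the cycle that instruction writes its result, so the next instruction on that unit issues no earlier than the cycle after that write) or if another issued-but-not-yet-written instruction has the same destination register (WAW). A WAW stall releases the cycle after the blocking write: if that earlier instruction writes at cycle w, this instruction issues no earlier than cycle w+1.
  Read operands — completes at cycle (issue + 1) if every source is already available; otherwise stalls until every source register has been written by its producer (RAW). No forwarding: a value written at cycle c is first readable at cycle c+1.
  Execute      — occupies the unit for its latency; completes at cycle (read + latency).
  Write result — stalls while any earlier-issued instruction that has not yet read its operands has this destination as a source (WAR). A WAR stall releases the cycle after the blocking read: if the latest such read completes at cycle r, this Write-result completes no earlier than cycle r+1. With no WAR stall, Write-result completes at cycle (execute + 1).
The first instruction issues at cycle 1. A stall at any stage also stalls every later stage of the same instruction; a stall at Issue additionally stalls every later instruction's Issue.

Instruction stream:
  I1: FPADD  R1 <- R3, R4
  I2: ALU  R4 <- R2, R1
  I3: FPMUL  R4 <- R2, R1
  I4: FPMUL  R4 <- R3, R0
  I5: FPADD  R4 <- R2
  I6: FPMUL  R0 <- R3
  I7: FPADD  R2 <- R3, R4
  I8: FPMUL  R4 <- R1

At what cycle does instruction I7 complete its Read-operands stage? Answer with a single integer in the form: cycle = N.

t=1  I1 issues→FPADD
t=2  I1 reads · I2 issues→ALU
t=5  I1 exec-done
t=6  I1 writes R1
t=7  I2 reads
t=8  I2 exec-done
t=9  I2 writes R4
t=10  I3 issues→FPMUL
t=11  I3 reads
t=16  I3 exec-done
t=17  I3 writes R4
t=18  I4 issues→FPMUL
t=19  I4 reads
t=24  I4 exec-done
t=25  I4 writes R4
t=26  I5 issues→FPADD
t=27  I5 reads · I6 issues→FPMUL
t=28  I6 reads
t=30  I5 exec-done
t=31  I5 writes R4
t=32  I7 issues→FPADD
t=33  I6 exec-done · I7 reads
t=34  I6 writes R0
t=35  I8 issues→FPMUL
t=36  I7 exec-done · I8 reads
t=37  I7 writes R2
t=41  I8 exec-done
t=42  I8 writes R4

cycle = 33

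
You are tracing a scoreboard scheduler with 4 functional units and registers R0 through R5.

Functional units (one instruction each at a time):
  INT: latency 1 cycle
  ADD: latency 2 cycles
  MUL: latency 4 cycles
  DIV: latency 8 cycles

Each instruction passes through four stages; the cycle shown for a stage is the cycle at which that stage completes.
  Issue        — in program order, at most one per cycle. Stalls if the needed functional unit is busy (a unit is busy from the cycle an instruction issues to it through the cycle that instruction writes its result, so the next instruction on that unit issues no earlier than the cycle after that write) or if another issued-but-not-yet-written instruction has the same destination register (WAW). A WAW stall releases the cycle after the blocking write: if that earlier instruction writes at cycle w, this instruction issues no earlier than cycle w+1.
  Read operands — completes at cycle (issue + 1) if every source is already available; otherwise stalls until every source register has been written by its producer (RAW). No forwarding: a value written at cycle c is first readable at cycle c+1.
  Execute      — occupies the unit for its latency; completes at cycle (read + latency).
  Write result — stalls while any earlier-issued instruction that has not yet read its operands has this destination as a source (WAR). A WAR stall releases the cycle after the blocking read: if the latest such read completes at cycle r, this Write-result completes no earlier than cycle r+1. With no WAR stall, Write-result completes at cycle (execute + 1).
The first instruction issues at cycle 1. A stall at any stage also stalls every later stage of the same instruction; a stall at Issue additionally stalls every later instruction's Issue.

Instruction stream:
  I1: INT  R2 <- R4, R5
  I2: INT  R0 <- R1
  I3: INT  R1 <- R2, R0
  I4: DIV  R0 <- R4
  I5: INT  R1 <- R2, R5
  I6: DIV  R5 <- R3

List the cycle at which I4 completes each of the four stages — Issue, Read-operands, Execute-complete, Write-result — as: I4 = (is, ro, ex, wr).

cycle 1: I1 dispatched to INT
cycle 2: I1 operands ready
cycle 3: I1 complete
cycle 4: R2←I1
cycle 5: I2 dispatched to INT
cycle 6: I2 operands ready
cycle 7: I2 complete
cycle 8: R0←I2
cycle 9: I3 dispatched to INT
cycle 10: I3 operands ready, I4 dispatched to DIV
cycle 11: I3 complete, I4 operands ready
cycle 12: R1←I3
cycle 13: I5 dispatched to INT
cycle 14: I5 operands ready
cycle 15: I5 complete
cycle 16: R1←I5
cycle 19: I4 complete
cycle 20: R0←I4
cycle 21: I6 dispatched to DIV
cycle 22: I6 operands ready
cycle 30: I6 complete
cycle 31: R5←I6

I4 = (10, 11, 19, 20)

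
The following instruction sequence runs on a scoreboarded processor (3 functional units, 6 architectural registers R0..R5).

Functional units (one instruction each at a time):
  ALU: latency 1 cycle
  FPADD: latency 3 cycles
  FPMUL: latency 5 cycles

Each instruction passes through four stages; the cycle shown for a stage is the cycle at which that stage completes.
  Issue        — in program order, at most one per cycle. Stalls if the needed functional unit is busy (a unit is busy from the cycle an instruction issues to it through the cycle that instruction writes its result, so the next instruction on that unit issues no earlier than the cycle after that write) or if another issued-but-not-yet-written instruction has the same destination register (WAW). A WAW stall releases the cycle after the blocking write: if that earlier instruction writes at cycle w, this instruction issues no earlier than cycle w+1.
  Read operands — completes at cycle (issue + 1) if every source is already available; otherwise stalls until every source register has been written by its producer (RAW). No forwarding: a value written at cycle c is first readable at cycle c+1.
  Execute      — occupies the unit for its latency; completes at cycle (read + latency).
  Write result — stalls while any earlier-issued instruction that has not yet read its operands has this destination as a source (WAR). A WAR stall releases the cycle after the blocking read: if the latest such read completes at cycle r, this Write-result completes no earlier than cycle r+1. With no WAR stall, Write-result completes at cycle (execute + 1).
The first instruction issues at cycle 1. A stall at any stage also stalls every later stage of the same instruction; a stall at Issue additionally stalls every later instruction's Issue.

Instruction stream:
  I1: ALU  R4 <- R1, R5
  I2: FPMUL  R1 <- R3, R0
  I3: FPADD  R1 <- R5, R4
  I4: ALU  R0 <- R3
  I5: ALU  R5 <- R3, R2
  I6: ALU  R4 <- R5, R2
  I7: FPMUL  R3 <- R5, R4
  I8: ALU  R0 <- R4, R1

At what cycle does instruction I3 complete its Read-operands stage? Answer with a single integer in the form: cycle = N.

1) issue 1, read 2, done 3, write 4
2) issue 2, read 3, done 8, write 9
3) issue 10, read 11, done 14, write 15  <WAW R1: wait I2 write@9>
4) issue 11, read 12, done 13, write 14
5) issue 15, read 16, done 17, write 18  <struct: ALU busy until I4 writes@14>
6) issue 19, read 20, done 21, write 22  <struct: ALU busy until I5 writes@18>
7) issue 20, read 23, done 28, write 29  <RAW R4: wait I6 write@22>
8) issue 23, read 24, done 25, write 26  <struct: ALU busy until I6 writes@22>

cycle = 11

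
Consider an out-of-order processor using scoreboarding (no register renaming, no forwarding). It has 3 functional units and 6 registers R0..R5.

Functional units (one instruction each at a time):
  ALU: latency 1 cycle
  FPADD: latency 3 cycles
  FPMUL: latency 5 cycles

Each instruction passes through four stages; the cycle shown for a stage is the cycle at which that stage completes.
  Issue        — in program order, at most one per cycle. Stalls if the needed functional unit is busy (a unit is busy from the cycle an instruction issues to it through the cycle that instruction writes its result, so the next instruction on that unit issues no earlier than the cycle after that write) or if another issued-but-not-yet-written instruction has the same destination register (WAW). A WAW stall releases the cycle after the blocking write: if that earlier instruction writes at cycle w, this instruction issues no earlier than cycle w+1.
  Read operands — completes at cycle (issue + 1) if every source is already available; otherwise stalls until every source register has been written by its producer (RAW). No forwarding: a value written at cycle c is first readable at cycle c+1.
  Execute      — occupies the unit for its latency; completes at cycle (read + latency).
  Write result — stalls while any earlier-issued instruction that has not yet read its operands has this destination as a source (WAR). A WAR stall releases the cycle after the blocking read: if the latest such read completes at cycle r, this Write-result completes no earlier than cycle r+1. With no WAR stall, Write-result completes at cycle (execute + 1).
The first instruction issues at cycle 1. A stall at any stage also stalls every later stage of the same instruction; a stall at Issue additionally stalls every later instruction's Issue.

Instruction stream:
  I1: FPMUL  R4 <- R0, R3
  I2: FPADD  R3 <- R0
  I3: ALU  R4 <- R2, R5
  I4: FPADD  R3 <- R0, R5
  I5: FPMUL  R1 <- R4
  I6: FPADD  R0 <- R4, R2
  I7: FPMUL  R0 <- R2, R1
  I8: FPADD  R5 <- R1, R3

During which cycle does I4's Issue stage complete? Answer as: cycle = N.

t=1  I1 dispatched to FPMUL
t=2  I1 operands ready | I2 dispatched to FPADD
t=3  I2 operands ready
t=6  I2 complete
t=7  I1 complete | R3←I2
t=8  R4←I1
t=9  I3 dispatched to ALU
t=10  I3 operands ready | I4 dispatched to FPADD
t=11  I3 complete | I4 operands ready | I5 dispatched to FPMUL
t=12  R4←I3
t=13  I5 operands ready
t=14  I4 complete
t=15  R3←I4
t=16  I6 dispatched to FPADD
t=17  I6 operands ready
t=18  I5 complete
t=19  R1←I5
t=20  I6 complete
t=21  R0←I6
t=22  I7 dispatched to FPMUL
t=23  I7 operands ready | I8 dispatched to FPADD
t=24  I8 operands ready
t=27  I8 complete
t=28  I7 complete | R5←I8
t=29  R0←I7

cycle = 10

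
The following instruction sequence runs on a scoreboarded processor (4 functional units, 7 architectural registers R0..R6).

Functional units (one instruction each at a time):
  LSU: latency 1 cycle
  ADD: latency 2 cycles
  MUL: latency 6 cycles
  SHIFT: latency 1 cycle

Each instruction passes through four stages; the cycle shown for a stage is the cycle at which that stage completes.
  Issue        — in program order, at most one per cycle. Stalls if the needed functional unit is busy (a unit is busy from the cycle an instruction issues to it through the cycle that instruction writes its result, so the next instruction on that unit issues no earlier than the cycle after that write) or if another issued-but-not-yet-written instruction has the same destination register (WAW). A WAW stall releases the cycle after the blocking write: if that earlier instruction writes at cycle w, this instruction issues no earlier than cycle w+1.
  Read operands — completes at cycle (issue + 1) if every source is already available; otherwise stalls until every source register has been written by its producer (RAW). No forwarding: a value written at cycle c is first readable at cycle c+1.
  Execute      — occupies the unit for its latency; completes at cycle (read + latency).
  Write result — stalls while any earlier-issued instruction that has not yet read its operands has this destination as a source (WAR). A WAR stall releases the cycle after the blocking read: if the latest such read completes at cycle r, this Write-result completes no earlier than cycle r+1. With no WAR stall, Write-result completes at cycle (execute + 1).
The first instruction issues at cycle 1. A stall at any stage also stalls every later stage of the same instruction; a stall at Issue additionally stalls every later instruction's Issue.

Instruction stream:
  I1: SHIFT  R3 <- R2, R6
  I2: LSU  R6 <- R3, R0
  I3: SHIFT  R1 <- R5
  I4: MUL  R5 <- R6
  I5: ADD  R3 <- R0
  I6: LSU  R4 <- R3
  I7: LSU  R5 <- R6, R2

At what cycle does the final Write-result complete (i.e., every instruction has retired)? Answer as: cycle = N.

cycle = 19

cycle 1: I1 dispatched to SHIFT
cycle 2: I1 operands ready · I2 dispatched to LSU
cycle 3: I1 complete
cycle 4: R3←I1
cycle 5: I2 operands ready · I3 dispatched to SHIFT
cycle 6: I2 complete · I3 operands ready · I4 dispatched to MUL
cycle 7: R6←I2 · I3 complete · I5 dispatched to ADD
cycle 8: R1←I3 · I4 operands ready · I5 operands ready · I6 dispatched to LSU
cycle 10: I5 complete
cycle 11: R3←I5
cycle 12: I6 operands ready
cycle 13: I6 complete
cycle 14: I4 complete · R4←I6
cycle 15: R5←I4
cycle 16: I7 dispatched to LSU
cycle 17: I7 operands ready
cycle 18: I7 complete
cycle 19: R5←I7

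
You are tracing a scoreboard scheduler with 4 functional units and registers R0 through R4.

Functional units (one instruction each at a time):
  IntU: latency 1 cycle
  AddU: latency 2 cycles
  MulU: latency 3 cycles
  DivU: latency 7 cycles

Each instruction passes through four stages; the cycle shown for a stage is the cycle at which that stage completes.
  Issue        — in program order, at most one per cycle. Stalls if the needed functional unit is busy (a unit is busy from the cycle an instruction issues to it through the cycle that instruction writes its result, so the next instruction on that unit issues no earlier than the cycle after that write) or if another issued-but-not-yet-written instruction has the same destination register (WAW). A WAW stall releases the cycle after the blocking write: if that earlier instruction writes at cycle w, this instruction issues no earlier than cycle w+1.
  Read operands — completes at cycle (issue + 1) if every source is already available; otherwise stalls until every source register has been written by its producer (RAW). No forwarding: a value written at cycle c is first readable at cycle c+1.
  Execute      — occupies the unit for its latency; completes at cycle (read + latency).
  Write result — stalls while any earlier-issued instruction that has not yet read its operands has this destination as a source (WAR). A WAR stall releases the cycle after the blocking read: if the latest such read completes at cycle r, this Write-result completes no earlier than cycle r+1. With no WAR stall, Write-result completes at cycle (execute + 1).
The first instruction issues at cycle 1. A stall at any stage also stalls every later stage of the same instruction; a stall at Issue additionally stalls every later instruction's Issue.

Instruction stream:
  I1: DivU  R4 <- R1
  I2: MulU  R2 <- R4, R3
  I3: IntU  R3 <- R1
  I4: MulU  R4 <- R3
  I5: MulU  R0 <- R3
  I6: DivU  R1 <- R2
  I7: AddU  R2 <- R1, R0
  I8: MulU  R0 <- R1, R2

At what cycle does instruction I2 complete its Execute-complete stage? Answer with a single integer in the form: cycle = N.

I1 -> (1, 2, 9, 10)
I2 -> (2, 11, 14, 15)  // RAW R4: wait I1 write@10
I3 -> (3, 4, 5, 12)  // WAR R3: wait I2 read@11
I4 -> (16, 17, 20, 21)  // struct: MulU busy until I2 writes@15
I5 -> (22, 23, 26, 27)  // struct: MulU busy until I4 writes@21
I6 -> (23, 24, 31, 32)
I7 -> (24, 33, 35, 36)  // RAW R1: wait I6 write@32
I8 -> (28, 37, 40, 41)  // struct: MulU busy until I5 writes@27, RAW R2: wait I7 write@36

cycle = 14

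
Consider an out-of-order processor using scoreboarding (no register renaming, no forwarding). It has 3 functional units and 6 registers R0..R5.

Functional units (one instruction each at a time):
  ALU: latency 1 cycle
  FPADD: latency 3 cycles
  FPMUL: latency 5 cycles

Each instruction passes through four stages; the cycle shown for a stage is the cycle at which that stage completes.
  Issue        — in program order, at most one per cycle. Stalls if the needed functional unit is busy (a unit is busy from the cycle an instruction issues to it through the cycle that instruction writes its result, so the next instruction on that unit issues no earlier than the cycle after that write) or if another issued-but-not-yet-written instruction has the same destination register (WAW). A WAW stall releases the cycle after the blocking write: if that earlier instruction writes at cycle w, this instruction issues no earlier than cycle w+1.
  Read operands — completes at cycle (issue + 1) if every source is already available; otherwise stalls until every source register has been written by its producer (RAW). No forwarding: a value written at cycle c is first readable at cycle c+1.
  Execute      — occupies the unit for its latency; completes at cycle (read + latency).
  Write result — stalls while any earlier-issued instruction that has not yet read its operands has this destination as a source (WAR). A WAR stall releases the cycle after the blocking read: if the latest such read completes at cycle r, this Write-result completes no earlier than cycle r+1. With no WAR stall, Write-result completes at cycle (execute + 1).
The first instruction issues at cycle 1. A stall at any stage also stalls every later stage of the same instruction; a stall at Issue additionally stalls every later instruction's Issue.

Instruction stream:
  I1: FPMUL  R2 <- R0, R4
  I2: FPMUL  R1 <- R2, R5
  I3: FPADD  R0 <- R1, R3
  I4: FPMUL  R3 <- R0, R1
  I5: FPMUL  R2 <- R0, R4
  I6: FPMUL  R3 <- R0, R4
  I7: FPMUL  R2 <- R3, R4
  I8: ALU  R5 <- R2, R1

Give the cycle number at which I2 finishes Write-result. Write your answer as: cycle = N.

1) issue 1, read 2, done 7, write 8
2) issue 9, read 10, done 15, write 16  <struct: FPMUL busy until I1 writes@8>
3) issue 10, read 17, done 20, write 21  <RAW R1: wait I2 write@16>
4) issue 17, read 22, done 27, write 28  <struct: FPMUL busy until I2 writes@16 / RAW R0: wait I3 write@21>
5) issue 29, read 30, done 35, write 36  <struct: FPMUL busy until I4 writes@28>
6) issue 37, read 38, done 43, write 44  <struct: FPMUL busy until I5 writes@36>
7) issue 45, read 46, done 51, write 52  <struct: FPMUL busy until I6 writes@44>
8) issue 46, read 53, done 54, write 55  <RAW R2: wait I7 write@52>

cycle = 16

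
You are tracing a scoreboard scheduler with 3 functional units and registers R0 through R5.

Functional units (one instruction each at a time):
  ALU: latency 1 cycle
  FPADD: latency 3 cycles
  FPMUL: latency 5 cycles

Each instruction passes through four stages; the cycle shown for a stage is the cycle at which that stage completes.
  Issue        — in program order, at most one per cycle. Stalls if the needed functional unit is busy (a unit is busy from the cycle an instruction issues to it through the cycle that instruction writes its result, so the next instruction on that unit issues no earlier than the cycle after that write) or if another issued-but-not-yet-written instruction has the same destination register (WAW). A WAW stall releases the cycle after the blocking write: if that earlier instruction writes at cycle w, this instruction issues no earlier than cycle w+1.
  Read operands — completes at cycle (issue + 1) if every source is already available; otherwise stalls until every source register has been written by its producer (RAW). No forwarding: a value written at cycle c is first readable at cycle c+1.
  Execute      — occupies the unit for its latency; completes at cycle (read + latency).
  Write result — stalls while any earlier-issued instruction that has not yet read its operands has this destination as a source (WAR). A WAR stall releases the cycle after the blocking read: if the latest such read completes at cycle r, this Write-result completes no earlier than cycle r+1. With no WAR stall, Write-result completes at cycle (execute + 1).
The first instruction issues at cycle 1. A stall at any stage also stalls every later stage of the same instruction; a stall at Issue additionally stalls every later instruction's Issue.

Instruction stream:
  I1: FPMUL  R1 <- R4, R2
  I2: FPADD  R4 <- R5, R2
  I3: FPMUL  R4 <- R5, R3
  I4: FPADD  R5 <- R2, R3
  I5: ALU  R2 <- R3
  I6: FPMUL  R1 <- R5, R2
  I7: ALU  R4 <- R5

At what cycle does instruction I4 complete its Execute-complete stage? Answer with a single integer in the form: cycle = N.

cycle = 14

I1 -> (1, 2, 7, 8)
I2 -> (2, 3, 6, 7)
I3 -> (9, 10, 15, 16)  // struct: FPMUL busy until I1 writes@8
I4 -> (10, 11, 14, 15)
I5 -> (11, 12, 13, 14)
I6 -> (17, 18, 23, 24)  // struct: FPMUL busy until I3 writes@16
I7 -> (18, 19, 20, 21)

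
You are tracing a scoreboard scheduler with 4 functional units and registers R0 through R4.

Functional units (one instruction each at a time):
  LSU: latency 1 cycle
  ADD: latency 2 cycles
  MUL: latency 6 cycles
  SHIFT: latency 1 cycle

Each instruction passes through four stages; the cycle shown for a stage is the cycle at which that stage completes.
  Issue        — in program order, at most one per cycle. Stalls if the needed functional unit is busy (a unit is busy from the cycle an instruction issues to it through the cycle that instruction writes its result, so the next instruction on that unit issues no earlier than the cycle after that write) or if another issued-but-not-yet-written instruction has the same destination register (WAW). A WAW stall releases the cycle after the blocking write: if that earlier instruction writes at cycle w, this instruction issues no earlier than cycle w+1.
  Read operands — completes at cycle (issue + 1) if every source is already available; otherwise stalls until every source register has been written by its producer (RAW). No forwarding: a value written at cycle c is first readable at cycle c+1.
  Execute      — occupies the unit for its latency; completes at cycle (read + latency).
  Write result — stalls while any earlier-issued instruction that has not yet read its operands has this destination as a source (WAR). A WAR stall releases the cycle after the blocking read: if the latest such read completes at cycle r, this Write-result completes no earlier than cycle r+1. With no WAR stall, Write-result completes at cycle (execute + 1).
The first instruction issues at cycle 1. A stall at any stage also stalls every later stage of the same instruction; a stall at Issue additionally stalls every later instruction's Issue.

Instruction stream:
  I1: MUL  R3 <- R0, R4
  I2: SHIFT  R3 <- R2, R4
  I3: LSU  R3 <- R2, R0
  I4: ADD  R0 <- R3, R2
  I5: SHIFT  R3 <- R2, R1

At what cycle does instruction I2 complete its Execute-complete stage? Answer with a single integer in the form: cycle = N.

  I1 | 1 | 2 | 8 | 9
  I2 | 10 | 11 | 12 | 13   WAW R3: wait I1 write@9
  I3 | 14 | 15 | 16 | 17   WAW R3: wait I2 write@13
  I4 | 15 | 18 | 20 | 21   RAW R3: wait I3 write@17
  I5 | 18 | 19 | 20 | 21   WAW R3: wait I3 write@17

cycle = 12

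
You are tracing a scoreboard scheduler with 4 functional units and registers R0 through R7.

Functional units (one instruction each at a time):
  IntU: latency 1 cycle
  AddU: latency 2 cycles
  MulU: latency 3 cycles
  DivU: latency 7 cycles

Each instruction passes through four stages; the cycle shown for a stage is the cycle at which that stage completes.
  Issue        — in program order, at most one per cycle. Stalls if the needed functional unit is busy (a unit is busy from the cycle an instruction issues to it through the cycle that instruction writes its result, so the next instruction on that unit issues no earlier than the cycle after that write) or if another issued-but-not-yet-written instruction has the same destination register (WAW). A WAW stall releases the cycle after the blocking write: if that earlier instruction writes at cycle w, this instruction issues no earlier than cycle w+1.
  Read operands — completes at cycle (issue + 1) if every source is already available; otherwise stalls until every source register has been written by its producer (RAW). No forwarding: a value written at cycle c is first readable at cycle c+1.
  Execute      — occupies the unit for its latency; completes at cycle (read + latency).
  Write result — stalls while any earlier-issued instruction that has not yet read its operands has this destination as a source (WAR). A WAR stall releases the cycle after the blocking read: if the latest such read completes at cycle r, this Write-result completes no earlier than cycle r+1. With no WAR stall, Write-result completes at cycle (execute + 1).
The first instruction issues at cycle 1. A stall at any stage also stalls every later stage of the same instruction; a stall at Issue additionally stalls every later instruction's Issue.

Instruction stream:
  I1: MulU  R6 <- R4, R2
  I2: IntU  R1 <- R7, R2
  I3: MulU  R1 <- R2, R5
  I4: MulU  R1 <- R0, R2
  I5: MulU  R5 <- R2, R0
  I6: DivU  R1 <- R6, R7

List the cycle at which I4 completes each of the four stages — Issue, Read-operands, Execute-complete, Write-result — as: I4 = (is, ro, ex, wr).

I1: IS=1 RO=2 EX=5 WR=6
I2: IS=2 RO=3 EX=4 WR=5
I3: IS=7 RO=8 EX=11 WR=12  [struct: MulU busy until I1 writes@6]
I4: IS=13 RO=14 EX=17 WR=18  [struct: MulU busy until I3 writes@12]
I5: IS=19 RO=20 EX=23 WR=24  [struct: MulU busy until I4 writes@18]
I6: IS=20 RO=21 EX=28 WR=29

I4 = (13, 14, 17, 18)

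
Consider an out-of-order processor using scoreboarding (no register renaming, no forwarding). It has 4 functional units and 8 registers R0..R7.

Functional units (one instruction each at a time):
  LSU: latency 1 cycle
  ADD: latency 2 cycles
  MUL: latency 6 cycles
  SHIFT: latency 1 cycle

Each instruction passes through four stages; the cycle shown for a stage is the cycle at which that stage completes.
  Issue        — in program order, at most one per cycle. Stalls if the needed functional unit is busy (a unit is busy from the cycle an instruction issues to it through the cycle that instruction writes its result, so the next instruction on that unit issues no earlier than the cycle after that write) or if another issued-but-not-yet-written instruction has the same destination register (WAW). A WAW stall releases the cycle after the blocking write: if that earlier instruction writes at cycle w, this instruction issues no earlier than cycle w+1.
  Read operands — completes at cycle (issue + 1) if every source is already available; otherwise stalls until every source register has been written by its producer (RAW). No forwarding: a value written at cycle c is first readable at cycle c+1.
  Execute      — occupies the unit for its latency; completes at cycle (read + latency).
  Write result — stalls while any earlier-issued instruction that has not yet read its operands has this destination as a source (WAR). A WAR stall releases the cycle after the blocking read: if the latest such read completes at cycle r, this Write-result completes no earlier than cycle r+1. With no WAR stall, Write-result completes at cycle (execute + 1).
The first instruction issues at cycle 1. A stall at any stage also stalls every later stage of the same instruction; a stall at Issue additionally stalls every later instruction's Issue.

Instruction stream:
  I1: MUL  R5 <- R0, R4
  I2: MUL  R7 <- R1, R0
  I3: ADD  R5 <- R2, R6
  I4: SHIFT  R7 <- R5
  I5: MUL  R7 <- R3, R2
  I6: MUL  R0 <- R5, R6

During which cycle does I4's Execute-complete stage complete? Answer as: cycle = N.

cycle = 21

1) issue 1, read 2, done 8, write 9
2) issue 10, read 11, done 17, write 18  <struct: MUL busy until I1 writes@9>
3) issue 11, read 12, done 14, write 15
4) issue 19, read 20, done 21, write 22  <WAW R7: wait I2 write@18>
5) issue 23, read 24, done 30, write 31  <WAW R7: wait I4 write@22>
6) issue 32, read 33, done 39, write 40  <struct: MUL busy until I5 writes@31>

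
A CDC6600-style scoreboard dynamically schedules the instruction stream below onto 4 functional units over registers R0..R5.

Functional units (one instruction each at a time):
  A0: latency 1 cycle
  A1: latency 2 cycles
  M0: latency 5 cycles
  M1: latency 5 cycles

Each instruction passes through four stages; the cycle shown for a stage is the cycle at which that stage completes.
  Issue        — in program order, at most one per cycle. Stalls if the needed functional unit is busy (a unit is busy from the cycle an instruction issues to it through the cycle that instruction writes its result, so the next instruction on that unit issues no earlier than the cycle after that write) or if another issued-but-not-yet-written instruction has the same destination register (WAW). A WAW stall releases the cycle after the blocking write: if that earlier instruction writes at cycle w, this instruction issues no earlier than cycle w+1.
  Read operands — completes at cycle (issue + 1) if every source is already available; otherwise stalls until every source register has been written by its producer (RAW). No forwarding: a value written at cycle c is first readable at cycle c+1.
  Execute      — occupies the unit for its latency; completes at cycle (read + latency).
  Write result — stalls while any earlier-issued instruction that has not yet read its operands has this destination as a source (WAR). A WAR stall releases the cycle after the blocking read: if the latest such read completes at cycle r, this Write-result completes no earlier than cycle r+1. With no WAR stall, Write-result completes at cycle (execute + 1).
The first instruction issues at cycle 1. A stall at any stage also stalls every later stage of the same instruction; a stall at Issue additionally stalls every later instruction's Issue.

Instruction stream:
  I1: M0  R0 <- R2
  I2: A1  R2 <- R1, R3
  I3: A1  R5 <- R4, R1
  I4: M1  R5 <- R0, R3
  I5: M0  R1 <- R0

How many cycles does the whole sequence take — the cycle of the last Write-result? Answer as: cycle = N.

[1] issue I1 (M0)
[2] I1 read-ops | issue I2 (A1)
[3] I2 read-ops
[5] I2 finished on A1
[6] I2→R2
[7] I1 finished on M0 | issue I3 (A1)
[8] I1→R0 | I3 read-ops
[10] I3 finished on A1
[11] I3→R5
[12] issue I4 (M1)
[13] I4 read-ops | issue I5 (M0)
[14] I5 read-ops
[18] I4 finished on M1
[19] I4→R5 | I5 finished on M0
[20] I5→R1

cycle = 20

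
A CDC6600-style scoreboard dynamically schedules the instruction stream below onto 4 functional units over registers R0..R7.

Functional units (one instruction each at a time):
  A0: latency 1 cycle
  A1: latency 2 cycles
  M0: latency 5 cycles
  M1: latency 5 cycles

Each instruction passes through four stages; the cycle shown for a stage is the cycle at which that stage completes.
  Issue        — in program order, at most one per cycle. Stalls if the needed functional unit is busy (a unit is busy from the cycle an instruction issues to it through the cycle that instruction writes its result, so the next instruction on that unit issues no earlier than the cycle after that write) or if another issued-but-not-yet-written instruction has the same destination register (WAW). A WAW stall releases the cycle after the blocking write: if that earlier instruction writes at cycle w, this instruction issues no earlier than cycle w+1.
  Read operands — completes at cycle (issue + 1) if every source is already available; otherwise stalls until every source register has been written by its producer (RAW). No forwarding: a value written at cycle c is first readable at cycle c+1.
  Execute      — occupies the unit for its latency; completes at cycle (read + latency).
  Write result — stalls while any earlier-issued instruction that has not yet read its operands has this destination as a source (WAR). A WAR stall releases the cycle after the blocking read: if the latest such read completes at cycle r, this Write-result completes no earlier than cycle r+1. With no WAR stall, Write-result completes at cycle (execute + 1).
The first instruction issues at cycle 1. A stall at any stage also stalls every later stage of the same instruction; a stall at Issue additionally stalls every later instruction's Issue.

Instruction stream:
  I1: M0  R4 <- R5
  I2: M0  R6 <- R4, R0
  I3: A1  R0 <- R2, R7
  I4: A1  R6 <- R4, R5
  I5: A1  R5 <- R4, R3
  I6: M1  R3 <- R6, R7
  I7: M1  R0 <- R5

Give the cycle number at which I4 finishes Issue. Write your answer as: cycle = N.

cycle = 17

I1: IS=1 RO=2 EX=7 WR=8
I2: IS=9 RO=10 EX=15 WR=16  [struct: M0 busy until I1 writes@8]
I3: IS=10 RO=11 EX=13 WR=14
I4: IS=17 RO=18 EX=20 WR=21  [WAW R6: wait I2 write@16]
I5: IS=22 RO=23 EX=25 WR=26  [struct: A1 busy until I4 writes@21]
I6: IS=23 RO=24 EX=29 WR=30
I7: IS=31 RO=32 EX=37 WR=38  [struct: M1 busy until I6 writes@30]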